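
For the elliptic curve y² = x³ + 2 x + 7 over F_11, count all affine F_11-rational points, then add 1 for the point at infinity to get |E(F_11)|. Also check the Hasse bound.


Affine points = {(6, 2), (6, 9), (7, 1), (7, 10), (10, 2), (10, 9)}; affine count = 6; |E(F_11)| = 7.

Discriminant check: Δ ∝ 4a³ + 27b² = 4·2³ + 27·7² = 4·8 + 27·49 ≡ 2 (mod 11). Nonzero ⇒ E is nonsingular.
For each x ∈ F_11, compute rhs = x³ + 2·x + 7 mod 11, then count y ∈ F_11 with y² ≡ rhs.
  x = 0: rhs = 7, matching y values: none (0 points).
  x = 1: rhs = 10, matching y values: none (0 points).
  x = 2: rhs = 8, matching y values: none (0 points).
  x = 3: rhs = 7, matching y values: none (0 points).
  x = 4: rhs = 2, matching y values: none (0 points).
  x = 5: rhs = 10, matching y values: none (0 points).
  x = 6: rhs = 4, matching y values: 2, 9 (2 points).
  x = 7: rhs = 1, matching y values: 1, 10 (2 points).
  x = 8: rhs = 7, matching y values: none (0 points).
  x = 9: rhs = 6, matching y values: none (0 points).
  x = 10: rhs = 4, matching y values: 2, 9 (2 points).
Total affine count: 6.
Full point count |E(F_11)| = 6 + 1 = 7.
Hasse bound: |7 − (11+1)| = |-5| = 5 ≤ 2√11 ≈ 6.6332 ✓.


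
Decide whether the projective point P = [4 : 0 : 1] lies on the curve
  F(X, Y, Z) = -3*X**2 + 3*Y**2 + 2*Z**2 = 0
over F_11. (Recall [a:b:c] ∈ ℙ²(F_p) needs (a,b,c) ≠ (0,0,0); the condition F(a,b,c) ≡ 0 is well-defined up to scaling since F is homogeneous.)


F(4,0,1) ≡ 9 (mod 11); P is NOT on the curve.

Evaluate F(4, 0, 1) term-by-term (mod 11).
  -3*X**2 ↦ -3·16·1·1 = -48
  3*Y**2 ↦ 3·1·0·1 = 0
  2*Z**2 ↦ 2·1·1·1 = 2
Sum: F(4, 0, 1) = (-48) + (0) + (2) = -46.
Reducing mod 11: -46 ≡ 9 (mod 11).
Since F(a, b, c) ≡ 9 ≠ 0 (mod 11), P does NOT lie on the curve.


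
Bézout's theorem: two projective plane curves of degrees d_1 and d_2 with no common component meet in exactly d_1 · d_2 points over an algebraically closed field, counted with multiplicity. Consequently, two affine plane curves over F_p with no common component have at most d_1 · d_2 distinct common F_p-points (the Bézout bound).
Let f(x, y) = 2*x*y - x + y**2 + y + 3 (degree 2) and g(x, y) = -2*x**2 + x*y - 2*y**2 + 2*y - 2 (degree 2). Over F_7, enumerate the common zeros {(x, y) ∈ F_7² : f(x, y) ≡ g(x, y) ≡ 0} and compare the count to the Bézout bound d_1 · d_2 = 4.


Common zeros: ∅; count = 0; Bézout bound = 4.

deg(f) = 2, deg(g) = 2, so Bézout bound = 4.
Scan x ∈ F_7. For each x, list the y ∈ F_7 with f(x, y) ≡ 0 and those with g(x, y) ≡ 0 (mod 7); the common zeros in that column are the intersection.
  x = 0: f ≡ 0 at y ∈ ∅; g ≡ 0 at y ∈ {3, 5}; common: ∅.
  x = 1: f ≡ 0 at y ∈ {5, 6}; g ≡ 0 at y ∈ ∅; common: ∅.
  x = 2: f ≡ 0 at y ∈ {1}; g ≡ 0 at y ∈ ∅; common: ∅.
  x = 3: f ≡ 0 at y ∈ {0}; g ≡ 0 at y ∈ ∅; common: ∅.
  x = 4: f ≡ 0 at y ∈ {2, 3}; g ≡ 0 at y ∈ {4, 6}; common: ∅.
  x = 5: f ≡ 0 at y ∈ ∅; g ≡ 0 at y ∈ {3, 4}; common: ∅.
  x = 6: f ≡ 0 at y ∈ ∅; g ≡ 0 at y ∈ {5, 6}; common: ∅.
Collecting: common zeros = ∅, so the count is 0.
Comparison with the Bézout bound: 0 ≤ 4 = deg(f)·deg(g), as expected for curves with no common component (the affine F_7-count falls short of the bound because intersections may lie at infinity, over extension fields, or carry multiplicity).


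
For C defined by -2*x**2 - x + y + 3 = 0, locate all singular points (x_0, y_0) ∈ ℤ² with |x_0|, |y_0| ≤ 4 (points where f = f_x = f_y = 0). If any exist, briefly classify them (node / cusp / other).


No singular points in the scanned grid; C is smooth there.

Compute partial derivatives:
  f_x = -4*x - 1.
  f_y = 1.
f_y = 1 is a nonzero constant, so f_y never vanishes: no point (x, y) can satisfy f = f_x = f_y = 0. In particular no (x, y) ∈ {−4, ..., 4}² is singular; the curve is smooth.


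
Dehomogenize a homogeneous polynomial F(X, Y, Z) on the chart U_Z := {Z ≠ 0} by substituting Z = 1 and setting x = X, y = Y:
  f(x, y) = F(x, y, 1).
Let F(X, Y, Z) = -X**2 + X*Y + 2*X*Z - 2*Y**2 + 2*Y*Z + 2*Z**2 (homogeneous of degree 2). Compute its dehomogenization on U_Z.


f(x, y) = -x**2 + x*y + 2*x - 2*y**2 + 2*y + 2

On U_Z we set Z = 1. Each monomial c·X^i·Y^j·Z^k in F becomes c·x^i·y^j·1^k = c·x^i·y^j.
Substituting Z = 1: F(X, Y, 1) = -x**2 + x*y + 2*x - 2*y**2 + 2*y + 2.
Note: deg(f) ≤ deg(F) = 2; strict inequality happens when F is divisible by Z (lost terms).


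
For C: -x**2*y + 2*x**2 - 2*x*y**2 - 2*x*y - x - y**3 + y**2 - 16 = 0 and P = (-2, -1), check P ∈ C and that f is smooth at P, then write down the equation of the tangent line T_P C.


Tangent line at P: -13*x - 13*y - 39 = 0.

Step 1: f(-2, -1) = 0, so P lies on C.
Step 2: partial derivatives
  f_x(x, y) = -2*x*y + 4*x - 2*y**2 - 2*y - 1, f_y(x, y) = -x**2 - 4*x*y - 2*x - 3*y**2 + 2*y.
  f_x(P) = -13, f_y(P) = -13 (gradient nonzero, so P is smooth).
Step 3: tangent line at P: -13·(x − -2) + -13·(y − -1) = 0.
Expanding: -13*x - 13*y - 39 = 0.


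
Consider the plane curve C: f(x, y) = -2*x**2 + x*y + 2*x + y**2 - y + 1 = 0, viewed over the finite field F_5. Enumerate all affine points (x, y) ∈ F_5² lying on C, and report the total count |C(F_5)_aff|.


Affine F_5-points: {(1, 2), (1, 3), (4, 3), (4, 4)}; count = 4.

For each of the 25 pairs (x, y) ∈ F_5², evaluate f(x, y) mod 5. Record the zeros.
  x = 0: [0↦1, 1↦1, 2↦3, 3↦2, 4↦3]  zeros at y ∈ ∅
  x = 1: [0↦1, 1↦2, 2↦0, 3↦0, 4↦2]  zeros at y ∈ {2, 3}
  x = 2: [0↦2, 1↦4, 2↦3, 3↦4, 4↦2]  zeros at y ∈ ∅
  x = 3: [0↦4, 1↦2, 2↦2, 3↦4, 4↦3]  zeros at y ∈ ∅
  x = 4: [0↦2, 1↦1, 2↦2, 3↦0, 4↦0]  zeros at y ∈ {3, 4}
Collecting zeros: affine points = {(1, 2), (1, 3), (4, 3), (4, 4)}.
Total count |C(F_5)_aff| = 4.


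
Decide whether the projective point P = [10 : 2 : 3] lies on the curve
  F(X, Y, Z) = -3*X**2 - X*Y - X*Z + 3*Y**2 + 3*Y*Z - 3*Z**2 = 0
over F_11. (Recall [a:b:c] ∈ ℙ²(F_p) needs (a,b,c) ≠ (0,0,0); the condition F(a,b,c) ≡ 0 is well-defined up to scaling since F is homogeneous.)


F(10,2,3) ≡ 5 (mod 11); P is NOT on the curve.

Evaluate F(10, 2, 3) term-by-term (mod 11).
  -3*X**2 ↦ -3·100·1·1 = -300
  -X*Y ↦ -1·10·2·1 = -20
  -X*Z ↦ -1·10·1·3 = -30
  3*Y**2 ↦ 3·1·4·1 = 12
  3*Y*Z ↦ 3·1·2·3 = 18
  -3*Z**2 ↦ -3·1·1·9 = -27
Sum: F(10, 2, 3) = (-300) + (-20) + (-30) + (12) + (18) + (-27) = -347.
Reducing mod 11: -347 ≡ 5 (mod 11).
Since F(a, b, c) ≡ 5 ≠ 0 (mod 11), P does NOT lie on the curve.


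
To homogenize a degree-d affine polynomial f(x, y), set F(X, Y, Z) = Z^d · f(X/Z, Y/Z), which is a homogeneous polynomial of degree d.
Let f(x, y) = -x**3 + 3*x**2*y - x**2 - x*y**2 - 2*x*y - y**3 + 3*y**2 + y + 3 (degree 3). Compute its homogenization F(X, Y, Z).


F(X, Y, Z) = -X**3 + 3*X**2*Y - X**2*Z - X*Y**2 - 2*X*Y*Z - Y**3 + 3*Y**2*Z + Y*Z**2 + 3*Z**3

deg(f) = 3.
Substitute x = X/Z, y = Y/Z into f, then multiply by Z^3.
  monomial -1·x^3·y^0 ↦ -1·X^3·Y^0·Z^0.
  monomial 3·x^2·y^1 ↦ 3·X^2·Y^1·Z^0.
  monomial -1·x^2·y^0 ↦ -1·X^2·Y^0·Z^1.
  monomial -1·x^1·y^2 ↦ -1·X^1·Y^2·Z^0.
  monomial -2·x^1·y^1 ↦ -2·X^1·Y^1·Z^1.
  monomial -1·x^0·y^3 ↦ -1·X^0·Y^3·Z^0.
  monomial 3·x^0·y^2 ↦ 3·X^0·Y^2·Z^1.
  monomial 1·x^0·y^1 ↦ 1·X^0·Y^1·Z^2.
  monomial 3·x^0·y^0 ↦ 3·X^0·Y^0·Z^3.
Collecting: F(X, Y, Z) = -X**3 + 3*X**2*Y - X**2*Z - X*Y**2 - 2*X*Y*Z - Y**3 + 3*Y**2*Z + Y*Z**2 + 3*Z**3.


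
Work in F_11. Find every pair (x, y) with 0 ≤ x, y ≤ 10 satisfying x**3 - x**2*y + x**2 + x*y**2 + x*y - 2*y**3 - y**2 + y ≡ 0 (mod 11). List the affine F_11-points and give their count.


Affine F_11-points: {(0, 0), (0, 6), (0, 10), (4, 4), (5, 7), (5, 8), (5, 9), (6, 2), (6, 4), (8, 6), (8, 8), (9, 10), (10, 0)}; count = 13.

For each of the 121 pairs (x, y) ∈ F_11², evaluate f(x, y) mod 11. Record the zeros.
  x = 0: [0↦0, 1↦9, 2↦4, 3↦6, 4↦3, 5↦5, 6↦0, 7↦9, 8↦9, 9↦10, 10↦0]  zeros at y ∈ {0, 6, 10}
  x = 1: [0↦2, 1↦1, 2↦10, 3↦6, 4↦10, 5↦10, 6↦5, 7↦5, 8↦9, 9↦5, 10↦3]  zeros at y ∈ ∅
  x = 2: [0↦1, 1↦10, 2↦9, 3↦8, 4↦6, 5↦2, 6↦6, 7↦6, 8↦1, 9↦1, 10↦5]  zeros at y ∈ ∅
  x = 3: [0↦3, 1↦9, 2↦7, 3↦7, 4↦8, 5↦9, 6↦9, 7↦7, 8↦2, 9↦4, 10↦1]  zeros at y ∈ ∅
  x = 4: [0↦3, 1↦4, 2↦10, 3↦9, 4↦0, 5↦4, 6↦9, 7↦3, 8↦7, 9↦9, 10↦8]  zeros at y ∈ {4}
  x = 5: [0↦7, 1↦1, 2↦2, 3↦9, 4↦10, 5↦4, 6↦1, 7↦0, 8↦0, 9↦0, 10↦10]  zeros at y ∈ {7, 8, 9}
  x = 6: [0↦10, 1↦6, 2↦0, 3↦2, 4↦0, 5↦4, 6↦2, 7↦4, 8↦9, 9↦5, 10↦2]  zeros at y ∈ {2, 4}
  x = 7: [0↦7, 1↦3, 2↦10, 3↦5, 4↦9, 5↦10, 6↦7, 7↦10, 8↦7, 9↦8, 10↦1]  zeros at y ∈ ∅
  x = 8: [0↦4, 1↦9, 2↦5, 3↦2, 4↦10, 5↦6, 6↦0, 7↦2, 8↦0, 9↦4, 10↦2]  zeros at y ∈ {6, 8}
  x = 9: [0↦7, 1↦8, 2↦2, 3↦10, 4↦9, 5↦9, 6↦9, 7↦8, 8↦5, 9↦10, 10↦0]  zeros at y ∈ {10}
  x = 10: [0↦0, 1↦6, 2↦7, 3↦2, 4↦1, 5↦3, 6↦7, 7↦1, 8↦6, 9↦10, 10↦1]  zeros at y ∈ {0}
Collecting zeros: affine points = {(0, 0), (0, 6), (0, 10), (4, 4), (5, 7), (5, 8), (5, 9), (6, 2), (6, 4), (8, 6), (8, 8), (9, 10), (10, 0)}.
Total count |C(F_11)_aff| = 13.


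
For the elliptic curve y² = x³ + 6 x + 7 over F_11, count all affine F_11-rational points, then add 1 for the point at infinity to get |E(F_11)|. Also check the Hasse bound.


Affine points = {(1, 5), (1, 6), (2, 4), (2, 7), (9, 3), (9, 8), (10, 0)}; affine count = 7; |E(F_11)| = 8.

Discriminant check: Δ ∝ 4a³ + 27b² = 4·6³ + 27·7² = 4·216 + 27·49 ≡ 9 (mod 11). Nonzero ⇒ E is nonsingular.
For each x ∈ F_11, compute rhs = x³ + 6·x + 7 mod 11, then count y ∈ F_11 with y² ≡ rhs.
  x = 0: rhs = 7, matching y values: none (0 points).
  x = 1: rhs = 3, matching y values: 5, 6 (2 points).
  x = 2: rhs = 5, matching y values: 4, 7 (2 points).
  x = 3: rhs = 8, matching y values: none (0 points).
  x = 4: rhs = 7, matching y values: none (0 points).
  x = 5: rhs = 8, matching y values: none (0 points).
  x = 6: rhs = 6, matching y values: none (0 points).
  x = 7: rhs = 7, matching y values: none (0 points).
  x = 8: rhs = 6, matching y values: none (0 points).
  x = 9: rhs = 9, matching y values: 3, 8 (2 points).
  x = 10: rhs = 0, matching y values: 0 (1 points).
Total affine count: 7.
Full point count |E(F_11)| = 7 + 1 = 8.
Hasse bound: |8 − (11+1)| = |-4| = 4 ≤ 2√11 ≈ 6.6332 ✓.


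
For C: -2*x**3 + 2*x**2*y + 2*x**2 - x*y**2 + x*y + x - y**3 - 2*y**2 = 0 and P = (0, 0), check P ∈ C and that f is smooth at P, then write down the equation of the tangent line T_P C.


Tangent line at P: x = 0.

Step 1: f(0, 0) = 0, so P lies on C.
Step 2: partial derivatives
  f_x(x, y) = -6*x**2 + 4*x*y + 4*x - y**2 + y + 1, f_y(x, y) = 2*x**2 - 2*x*y + x - 3*y**2 - 4*y.
  f_x(P) = 1, f_y(P) = 0 (gradient nonzero, so P is smooth).
Step 3: tangent line at P: 1·(x − 0) + 0·(y − 0) = 0.
Expanding: x = 0.


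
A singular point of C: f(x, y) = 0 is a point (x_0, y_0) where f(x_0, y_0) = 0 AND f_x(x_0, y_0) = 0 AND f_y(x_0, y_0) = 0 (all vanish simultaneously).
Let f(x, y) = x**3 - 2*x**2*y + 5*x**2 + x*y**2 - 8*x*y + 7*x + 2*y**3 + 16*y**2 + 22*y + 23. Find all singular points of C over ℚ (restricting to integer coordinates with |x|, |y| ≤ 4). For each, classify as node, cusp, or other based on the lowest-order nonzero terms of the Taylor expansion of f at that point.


Singular points: {(-3, -2)}; classification: cusp.

Compute partial derivatives:
  f_x = 3*x**2 - 4*x*y + 10*x + y**2 - 8*y + 7.
  f_y = -2*x**2 + 2*x*y - 8*x + 6*y**2 + 32*y + 22.
Scan x_0 ∈ {−4, ..., 4}. For each x_0, f_y(x_0, y) is a polynomial in y; find its integer roots y ∈ {−4, ..., 4}, then test f_x and f at those candidates.
  x = -4: f_y(-4, y) = 6*y**2 + 24*y + 22; no integer root y with |y| ≤ 4.
  x = -3: f_y(-3, y) = 6*y**2 + 26*y + 28; vanishes at y ∈ {-2}. (-3, -2): f_x = 0, f = 0 — SINGULAR.
  x = -2: f_y(-2, y) = 6*y**2 + 28*y + 30; vanishes at y ∈ {-3}. (-2, -3): f_x = 8 ≠ 0.
  x = -1: f_y(-1, y) = 6*y**2 + 30*y + 28; no integer root y with |y| ≤ 4.
  x = 0: f_y(0, y) = 6*y**2 + 32*y + 22; no integer root y with |y| ≤ 4.
  x = 1: f_y(1, y) = 6*y**2 + 34*y + 12; no integer root y with |y| ≤ 4.
  x = 2: f_y(2, y) = 6*y**2 + 36*y - 2; no integer root y with |y| ≤ 4.
  x = 3: f_y(3, y) = 6*y**2 + 38*y - 20; no integer root y with |y| ≤ 4.
  x = 4: f_y(4, y) = 6*y**2 + 40*y - 42; no integer root y with |y| ≤ 4.
Only singular point on the grid: (-3, -2).
Classify: substitute x = -3 + u, y = -2 + v and expand: f = u**3 - 2*u**2*v + u*v**2 + 2*v**3 + v**2.
No constant or linear terms (consistent with a singular point). Quadratic part: v**2. Cubic part: u**3 - 2*u**2*v + u*v**2 + 2*v**3.
The quadratic part v**2 is a perfect square, so there is a single (double) tangent line v = 0, i.e. y = -2. Restricting the cubic part to that line (v = 0) leaves u**3 ≠ 0, so f is not divisible by v and the branch is v² ≈ -u**3 to lowest order — this is a cusp.
Classification: cusp.


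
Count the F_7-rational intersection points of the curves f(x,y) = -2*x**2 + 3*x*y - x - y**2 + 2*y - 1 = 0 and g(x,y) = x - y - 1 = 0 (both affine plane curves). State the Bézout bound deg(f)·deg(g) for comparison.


Common zeros: ∅; count = 0; Bézout bound = 2.

deg(f) = 2, deg(g) = 1, so Bézout bound = 2.
Scan x ∈ F_7. For each x, list the y ∈ F_7 with f(x, y) ≡ 0 and those with g(x, y) ≡ 0 (mod 7); the common zeros in that column are the intersection.
  x = 0: f ≡ 0 at y ∈ {1}; g ≡ 0 at y ∈ {6}; common: ∅.
  x = 1: f ≡ 0 at y ∈ {1, 4}; g ≡ 0 at y ∈ {0}; common: ∅.
  x = 2: f ≡ 0 at y ∈ ∅; g ≡ 0 at y ∈ {1}; common: ∅.
  x = 3: f ≡ 0 at y ∈ ∅; g ≡ 0 at y ∈ {2}; common: ∅.
  x = 4: f ≡ 0 at y ∈ ∅; g ≡ 0 at y ∈ {3}; common: ∅.
  x = 5: f ≡ 0 at y ∈ {0, 3}; g ≡ 0 at y ∈ {4}; common: ∅.
  x = 6: f ≡ 0 at y ∈ {3}; g ≡ 0 at y ∈ {5}; common: ∅.
Collecting: common zeros = ∅, so the count is 0.
Comparison with the Bézout bound: 0 ≤ 2 = deg(f)·deg(g), as expected for curves with no common component (the affine F_7-count falls short of the bound because intersections may lie at infinity, over extension fields, or carry multiplicity).


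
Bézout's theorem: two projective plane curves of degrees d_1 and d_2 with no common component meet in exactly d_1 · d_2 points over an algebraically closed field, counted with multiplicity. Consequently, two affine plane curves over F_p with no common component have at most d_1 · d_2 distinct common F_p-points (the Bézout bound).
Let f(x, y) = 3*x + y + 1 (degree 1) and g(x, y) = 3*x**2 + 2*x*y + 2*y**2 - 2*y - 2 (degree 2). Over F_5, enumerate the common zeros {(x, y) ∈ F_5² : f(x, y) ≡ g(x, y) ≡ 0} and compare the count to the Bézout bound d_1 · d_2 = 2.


Common zeros: {(3, 0)}; count = 1; Bézout bound = 2.

deg(f) = 1, deg(g) = 2, so Bézout bound = 2.
Scan x ∈ F_5. For each x, list the y ∈ F_5 with f(x, y) ≡ 0 and those with g(x, y) ≡ 0 (mod 5); the common zeros in that column are the intersection.
  x = 0: f ≡ 0 at y ∈ {4}; g ≡ 0 at y ∈ {3}; common: ∅.
  x = 1: f ≡ 0 at y ∈ {1}; g ≡ 0 at y ∈ ∅; common: ∅.
  x = 2: f ≡ 0 at y ∈ {3}; g ≡ 0 at y ∈ {0, 4}; common: ∅.
  x = 3: f ≡ 0 at y ∈ {0}; g ≡ 0 at y ∈ {0, 3}; common: {0}.
  x = 4: f ≡ 0 at y ∈ {2}; g ≡ 0 at y ∈ ∅; common: ∅.
Collecting: common zeros = {(3, 0)}, so the count is 1.
Comparison with the Bézout bound: 1 ≤ 2 = deg(f)·deg(g), as expected for curves with no common component (the affine F_5-count falls short of the bound because intersections may lie at infinity, over extension fields, or carry multiplicity).


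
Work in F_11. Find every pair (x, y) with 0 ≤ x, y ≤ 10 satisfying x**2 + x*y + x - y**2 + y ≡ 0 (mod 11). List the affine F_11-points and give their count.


Affine F_11-points: {(0, 0), (0, 1), (1, 6), (1, 7), (2, 7), (3, 6), (3, 9), (9, 1), (9, 9), (10, 0)}; count = 10.

For each of the 121 pairs (x, y) ∈ F_11², evaluate f(x, y) mod 11. Record the zeros.
  x = 0: [0↦0, 1↦0, 2↦9, 3↦5, 4↦10, 5↦2, 6↦3, 7↦2, 8↦10, 9↦5, 10↦9]  zeros at y ∈ {0, 1}
  x = 1: [0↦2, 1↦3, 2↦2, 3↦10, 4↦5, 5↦9, 6↦0, 7↦0, 8↦9, 9↦5, 10↦10]  zeros at y ∈ {6, 7}
  x = 2: [0↦6, 1↦8, 2↦8, 3↦6, 4↦2, 5↦7, 6↦10, 7↦0, 8↦10, 9↦7, 10↦2]  zeros at y ∈ {7}
  x = 3: [0↦1, 1↦4, 2↦5, 3↦4, 4↦1, 5↦7, 6↦0, 7↦2, 8↦2, 9↦0, 10↦7]  zeros at y ∈ {6, 9}
  x = 4: [0↦9, 1↦2, 2↦4, 3↦4, 4↦2, 5↦9, 6↦3, 7↦6, 8↦7, 9↦6, 10↦3]  zeros at y ∈ ∅
  x = 5: [0↦8, 1↦2, 2↦5, 3↦6, 4↦5, 5↦2, 6↦8, 7↦1, 8↦3, 9↦3, 10↦1]  zeros at y ∈ ∅
  x = 6: [0↦9, 1↦4, 2↦8, 3↦10, 4↦10, 5↦8, 6↦4, 7↦9, 8↦1, 9↦2, 10↦1]  zeros at y ∈ ∅
  x = 7: [0↦1, 1↦8, 2↦2, 3↦5, 4↦6, 5↦5, 6↦2, 7↦8, 8↦1, 9↦3, 10↦3]  zeros at y ∈ ∅
  x = 8: [0↦6, 1↦3, 2↦9, 3↦2, 4↦4, 5↦4, 6↦2, 7↦9, 8↦3, 9↦6, 10↦7]  zeros at y ∈ ∅
  x = 9: [0↦2, 1↦0, 2↦7, 3↦1, 4↦4, 5↦5, 6↦4, 7↦1, 8↦7, 9↦0, 10↦2]  zeros at y ∈ {1, 9}
  x = 10: [0↦0, 1↦10, 2↦7, 3↦2, 4↦6, 5↦8, 6↦8, 7↦6, 8↦2, 9↦7, 10↦10]  zeros at y ∈ {0}
Collecting zeros: affine points = {(0, 0), (0, 1), (1, 6), (1, 7), (2, 7), (3, 6), (3, 9), (9, 1), (9, 9), (10, 0)}.
Total count |C(F_11)_aff| = 10.


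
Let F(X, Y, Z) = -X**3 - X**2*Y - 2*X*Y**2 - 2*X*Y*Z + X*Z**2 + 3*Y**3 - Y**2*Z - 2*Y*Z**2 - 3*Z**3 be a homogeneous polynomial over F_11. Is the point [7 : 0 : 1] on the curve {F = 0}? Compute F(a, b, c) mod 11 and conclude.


F(7,0,1) ≡ 2 (mod 11); P is NOT on the curve.

Evaluate F(7, 0, 1) term-by-term (mod 11).
  -X**3 ↦ -1·343·1·1 = -343
  -X**2*Y ↦ -1·49·0·1 = 0
  -2*X*Y**2 ↦ -2·7·0·1 = 0
  -2*X*Y*Z ↦ -2·7·0·1 = 0
  X*Z**2 ↦ 1·7·1·1 = 7
  3*Y**3 ↦ 3·1·0·1 = 0
  -Y**2*Z ↦ -1·1·0·1 = 0
  -2*Y*Z**2 ↦ -2·1·0·1 = 0
  -3*Z**3 ↦ -3·1·1·1 = -3
Sum: F(7, 0, 1) = (-343) + (0) + (0) + (0) + (7) + (0) + (0) + (0) + (-3) = -339.
Reducing mod 11: -339 ≡ 2 (mod 11).
Since F(a, b, c) ≡ 2 ≠ 0 (mod 11), P does NOT lie on the curve.


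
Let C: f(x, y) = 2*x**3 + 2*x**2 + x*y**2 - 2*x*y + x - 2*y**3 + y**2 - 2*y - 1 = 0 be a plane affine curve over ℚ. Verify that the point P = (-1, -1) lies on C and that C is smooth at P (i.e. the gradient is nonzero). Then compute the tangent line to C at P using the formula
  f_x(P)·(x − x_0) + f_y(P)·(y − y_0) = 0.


Tangent line at P: 6*x - 6*y = 0.

Step 1: f(-1, -1) = 0, so P lies on C.
Step 2: partial derivatives
  f_x(x, y) = 6*x**2 + 4*x + y**2 - 2*y + 1, f_y(x, y) = 2*x*y - 2*x - 6*y**2 + 2*y - 2.
  f_x(P) = 6, f_y(P) = -6 (gradient nonzero, so P is smooth).
Step 3: tangent line at P: 6·(x − -1) + -6·(y − -1) = 0.
Expanding: 6*x - 6*y = 0.


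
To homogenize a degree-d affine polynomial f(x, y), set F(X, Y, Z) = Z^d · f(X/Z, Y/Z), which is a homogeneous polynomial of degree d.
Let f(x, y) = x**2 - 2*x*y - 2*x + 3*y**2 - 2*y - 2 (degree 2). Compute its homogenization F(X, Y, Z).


F(X, Y, Z) = X**2 - 2*X*Y - 2*X*Z + 3*Y**2 - 2*Y*Z - 2*Z**2

deg(f) = 2.
Substitute x = X/Z, y = Y/Z into f, then multiply by Z^2.
  monomial 1·x^2·y^0 ↦ 1·X^2·Y^0·Z^0.
  monomial -2·x^1·y^1 ↦ -2·X^1·Y^1·Z^0.
  monomial -2·x^1·y^0 ↦ -2·X^1·Y^0·Z^1.
  monomial 3·x^0·y^2 ↦ 3·X^0·Y^2·Z^0.
  monomial -2·x^0·y^1 ↦ -2·X^0·Y^1·Z^1.
  monomial -2·x^0·y^0 ↦ -2·X^0·Y^0·Z^2.
Collecting: F(X, Y, Z) = X**2 - 2*X*Y - 2*X*Z + 3*Y**2 - 2*Y*Z - 2*Z**2.


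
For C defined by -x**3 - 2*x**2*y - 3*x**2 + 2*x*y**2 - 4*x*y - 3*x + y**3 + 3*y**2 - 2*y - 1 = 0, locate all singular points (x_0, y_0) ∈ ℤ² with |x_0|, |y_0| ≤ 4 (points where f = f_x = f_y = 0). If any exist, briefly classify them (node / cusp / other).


Singular points: {(-1, 0)}; classification: cusp.

Compute partial derivatives:
  f_x = -3*x**2 - 4*x*y - 6*x + 2*y**2 - 4*y - 3.
  f_y = -2*x**2 + 4*x*y - 4*x + 3*y**2 + 6*y - 2.
Scan x_0 ∈ {−4, ..., 4}. For each x_0, f_y(x_0, y) is a polynomial in y; find its integer roots y ∈ {−4, ..., 4}, then test f_x and f at those candidates.
  x = -4: f_y(-4, y) = 3*y**2 - 10*y - 18; no integer root y with |y| ≤ 4.
  x = -3: f_y(-3, y) = 3*y**2 - 6*y - 8; no integer root y with |y| ≤ 4.
  x = -2: f_y(-2, y) = 3*y**2 - 2*y - 2; no integer root y with |y| ≤ 4.
  x = -1: f_y(-1, y) = 3*y**2 + 2*y; vanishes at y ∈ {0}. (-1, 0): f_x = 0, f = 0 — SINGULAR.
  x = 0: f_y(0, y) = 3*y**2 + 6*y - 2; no integer root y with |y| ≤ 4.
  x = 1: f_y(1, y) = 3*y**2 + 10*y - 8; vanishes at y ∈ {-4}. (1, -4): f_x = 52 ≠ 0.
  x = 2: f_y(2, y) = 3*y**2 + 14*y - 18; no integer root y with |y| ≤ 4.
  x = 3: f_y(3, y) = 3*y**2 + 18*y - 32; no integer root y with |y| ≤ 4.
  x = 4: f_y(4, y) = 3*y**2 + 22*y - 50; no integer root y with |y| ≤ 4.
Only singular point on the grid: (-1, 0).
Classify: substitute x = -1 + u, y = 0 + v and expand: f = -u**3 - 2*u**2*v + 2*u*v**2 + v**3 + v**2.
No constant or linear terms (consistent with a singular point). Quadratic part: v**2. Cubic part: -u**3 - 2*u**2*v + 2*u*v**2 + v**3.
The quadratic part v**2 is a perfect square, so there is a single (double) tangent line v = 0, i.e. y = 0. Restricting the cubic part to that line (v = 0) leaves -u**3 ≠ 0, so f is not divisible by v and the branch is v² ≈ u**3 to lowest order — this is a cusp.
Classification: cusp.


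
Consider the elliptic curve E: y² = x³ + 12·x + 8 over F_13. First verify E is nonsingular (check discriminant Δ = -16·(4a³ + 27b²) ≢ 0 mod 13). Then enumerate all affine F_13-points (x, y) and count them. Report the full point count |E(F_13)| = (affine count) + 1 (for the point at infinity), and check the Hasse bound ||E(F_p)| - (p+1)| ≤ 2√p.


Affine points = {(2, 1), (2, 12), (4, 4), (4, 9), (6, 6), (6, 7), (9, 0), (10, 6), (10, 7)}; affine count = 9; |E(F_13)| = 10.

Discriminant check: Δ ∝ 4a³ + 27b² = 4·12³ + 27·8² = 4·1728 + 27·64 ≡ 8 (mod 13). Nonzero ⇒ E is nonsingular.
For each x ∈ F_13, compute rhs = x³ + 12·x + 8 mod 13, then count y ∈ F_13 with y² ≡ rhs.
  x = 0: rhs = 8, matching y values: none (0 points).
  x = 1: rhs = 8, matching y values: none (0 points).
  x = 2: rhs = 1, matching y values: 1, 12 (2 points).
  x = 3: rhs = 6, matching y values: none (0 points).
  x = 4: rhs = 3, matching y values: 4, 9 (2 points).
  x = 5: rhs = 11, matching y values: none (0 points).
  x = 6: rhs = 10, matching y values: 6, 7 (2 points).
  x = 7: rhs = 6, matching y values: none (0 points).
  x = 8: rhs = 5, matching y values: none (0 points).
  x = 9: rhs = 0, matching y values: 0 (1 points).
  x = 10: rhs = 10, matching y values: 6, 7 (2 points).
  x = 11: rhs = 2, matching y values: none (0 points).
  x = 12: rhs = 8, matching y values: none (0 points).
Total affine count: 9.
Full point count |E(F_13)| = 9 + 1 = 10.
Hasse bound: |10 − (13+1)| = |-4| = 4 ≤ 2√13 ≈ 7.2111 ✓.


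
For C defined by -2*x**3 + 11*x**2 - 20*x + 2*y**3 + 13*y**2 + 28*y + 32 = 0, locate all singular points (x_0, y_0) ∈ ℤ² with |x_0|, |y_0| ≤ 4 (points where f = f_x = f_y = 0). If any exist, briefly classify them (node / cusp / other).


Singular points: {(2, -2)}; classification: node.

Compute partial derivatives:
  f_x = -6*x**2 + 22*x - 20.
  f_y = 6*y**2 + 26*y + 28.
Scan x_0 ∈ {−4, ..., 4}. For each x_0, f_y(x_0, y) is a polynomial in y; find its integer roots y ∈ {−4, ..., 4}, then test f_x and f at those candidates.
  x = -4: f_y(-4, y) = 6*y**2 + 26*y + 28; vanishes at y ∈ {-2}. (-4, -2): f_x = -204 ≠ 0.
  x = -3: f_y(-3, y) = 6*y**2 + 26*y + 28; vanishes at y ∈ {-2}. (-3, -2): f_x = -140 ≠ 0.
  x = -2: f_y(-2, y) = 6*y**2 + 26*y + 28; vanishes at y ∈ {-2}. (-2, -2): f_x = -88 ≠ 0.
  x = -1: f_y(-1, y) = 6*y**2 + 26*y + 28; vanishes at y ∈ {-2}. (-1, -2): f_x = -48 ≠ 0.
  x = 0: f_y(0, y) = 6*y**2 + 26*y + 28; vanishes at y ∈ {-2}. (0, -2): f_x = -20 ≠ 0.
  x = 1: f_y(1, y) = 6*y**2 + 26*y + 28; vanishes at y ∈ {-2}. (1, -2): f_x = -4 ≠ 0.
  x = 2: f_y(2, y) = 6*y**2 + 26*y + 28; vanishes at y ∈ {-2}. (2, -2): f_x = 0, f = 0 — SINGULAR.
  x = 3: f_y(3, y) = 6*y**2 + 26*y + 28; vanishes at y ∈ {-2}. (3, -2): f_x = -8 ≠ 0.
  x = 4: f_y(4, y) = 6*y**2 + 26*y + 28; vanishes at y ∈ {-2}. (4, -2): f_x = -28 ≠ 0.
Only singular point on the grid: (2, -2).
Classify: substitute x = 2 + u, y = -2 + v and expand: f = -2*u**3 - u**2 + 2*v**3 + v**2.
No constant or linear terms (consistent with a singular point). Quadratic part: -u**2 + v**2. Cubic part: -2*u**3 + 2*v**3.
The quadratic part v**2 - u**2 = (v − u)(v + u) splits into two distinct linear factors, so there are two distinct tangent lines y − -2 = ±(x − 2) — this is a node (ordinary double point).
Classification: node.


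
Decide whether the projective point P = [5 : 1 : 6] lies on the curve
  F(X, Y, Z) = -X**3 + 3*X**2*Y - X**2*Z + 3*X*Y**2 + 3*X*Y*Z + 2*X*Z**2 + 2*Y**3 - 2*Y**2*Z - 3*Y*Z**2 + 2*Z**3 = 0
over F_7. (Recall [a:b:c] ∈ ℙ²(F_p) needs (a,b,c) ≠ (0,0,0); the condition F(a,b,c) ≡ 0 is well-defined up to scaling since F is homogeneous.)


F(5,1,6) ≡ 5 (mod 7); P is NOT on the curve.

Evaluate F(5, 1, 6) term-by-term (mod 7).
  -X**3 ↦ -1·125·1·1 = -125
  3*X**2*Y ↦ 3·25·1·1 = 75
  -X**2*Z ↦ -1·25·1·6 = -150
  3*X*Y**2 ↦ 3·5·1·1 = 15
  3*X*Y*Z ↦ 3·5·1·6 = 90
  2*X*Z**2 ↦ 2·5·1·36 = 360
  2*Y**3 ↦ 2·1·1·1 = 2
  -2*Y**2*Z ↦ -2·1·1·6 = -12
  -3*Y*Z**2 ↦ -3·1·1·36 = -108
  2*Z**3 ↦ 2·1·1·216 = 432
Sum: F(5, 1, 6) = (-125) + (75) + (-150) + (15) + (90) + (360) + (2) + (-12) + (-108) + (432) = 579.
Reducing mod 7: 579 ≡ 5 (mod 7).
Since F(a, b, c) ≡ 5 ≠ 0 (mod 7), P does NOT lie on the curve.


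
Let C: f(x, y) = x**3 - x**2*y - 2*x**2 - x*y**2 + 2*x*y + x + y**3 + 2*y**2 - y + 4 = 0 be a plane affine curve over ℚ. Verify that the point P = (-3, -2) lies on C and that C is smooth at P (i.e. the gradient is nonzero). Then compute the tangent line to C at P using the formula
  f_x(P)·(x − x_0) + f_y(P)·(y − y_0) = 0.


Tangent line at P: 20*x - 24*y + 12 = 0.

Step 1: f(-3, -2) = 0, so P lies on C.
Step 2: partial derivatives
  f_x(x, y) = 3*x**2 - 2*x*y - 4*x - y**2 + 2*y + 1, f_y(x, y) = -x**2 - 2*x*y + 2*x + 3*y**2 + 4*y - 1.
  f_x(P) = 20, f_y(P) = -24 (gradient nonzero, so P is smooth).
Step 3: tangent line at P: 20·(x − -3) + -24·(y − -2) = 0.
Expanding: 20*x - 24*y + 12 = 0.


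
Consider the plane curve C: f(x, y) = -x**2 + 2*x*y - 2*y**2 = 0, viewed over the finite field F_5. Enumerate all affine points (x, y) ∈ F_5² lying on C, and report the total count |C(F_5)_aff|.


Affine F_5-points: {(0, 0), (1, 2), (1, 4), (2, 3), (2, 4), (3, 1), (3, 2), (4, 1), (4, 3)}; count = 9.

For each of the 25 pairs (x, y) ∈ F_5², evaluate f(x, y) mod 5. Record the zeros.
  x = 0: [0↦0, 1↦3, 2↦2, 3↦2, 4↦3]  zeros at y ∈ {0}
  x = 1: [0↦4, 1↦4, 2↦0, 3↦2, 4↦0]  zeros at y ∈ {2, 4}
  x = 2: [0↦1, 1↦3, 2↦1, 3↦0, 4↦0]  zeros at y ∈ {3, 4}
  x = 3: [0↦1, 1↦0, 2↦0, 3↦1, 4↦3]  zeros at y ∈ {1, 2}
  x = 4: [0↦4, 1↦0, 2↦2, 3↦0, 4↦4]  zeros at y ∈ {1, 3}
Collecting zeros: affine points = {(0, 0), (1, 2), (1, 4), (2, 3), (2, 4), (3, 1), (3, 2), (4, 1), (4, 3)}.
Total count |C(F_5)_aff| = 9.


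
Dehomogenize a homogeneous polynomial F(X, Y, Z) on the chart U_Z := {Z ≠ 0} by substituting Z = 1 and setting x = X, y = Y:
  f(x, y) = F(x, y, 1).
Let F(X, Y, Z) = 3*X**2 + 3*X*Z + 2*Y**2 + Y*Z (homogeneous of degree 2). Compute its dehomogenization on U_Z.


f(x, y) = 3*x**2 + 3*x + 2*y**2 + y

On U_Z we set Z = 1. Each monomial c·X^i·Y^j·Z^k in F becomes c·x^i·y^j·1^k = c·x^i·y^j.
Substituting Z = 1: F(X, Y, 1) = 3*x**2 + 3*x + 2*y**2 + y.
Note: deg(f) ≤ deg(F) = 2; strict inequality happens when F is divisible by Z (lost terms).


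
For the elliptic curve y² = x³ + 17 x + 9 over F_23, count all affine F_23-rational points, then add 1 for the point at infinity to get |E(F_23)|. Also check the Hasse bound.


Affine points = {(0, 3), (0, 20), (1, 2), (1, 21), (3, 8), (3, 15), (4, 7), (4, 16), (5, 9), (5, 14), (8, 6), (8, 17), (10, 11), (10, 12), (11, 3), (11, 20), (12, 3), (12, 20), (13, 9), (13, 14), (14, 1), (14, 22), (17, 6), (17, 17), (18, 11), (18, 12), (20, 0), (21, 6), (21, 17)}; affine count = 29; |E(F_23)| = 30.

Discriminant check: Δ ∝ 4a³ + 27b² = 4·17³ + 27·9² = 4·4913 + 27·81 ≡ 12 (mod 23). Nonzero ⇒ E is nonsingular.
For each x ∈ F_23, compute rhs = x³ + 17·x + 9 mod 23, then count y ∈ F_23 with y² ≡ rhs.
  x = 0: rhs = 9, matching y values: 3, 20 (2 points).
  x = 1: rhs = 4, matching y values: 2, 21 (2 points).
  x = 2: rhs = 5, matching y values: none (0 points).
  x = 3: rhs = 18, matching y values: 8, 15 (2 points).
  x = 4: rhs = 3, matching y values: 7, 16 (2 points).
  x = 5: rhs = 12, matching y values: 9, 14 (2 points).
  x = 6: rhs = 5, matching y values: none (0 points).
  x = 7: rhs = 11, matching y values: none (0 points).
  x = 8: rhs = 13, matching y values: 6, 17 (2 points).
  x = 9: rhs = 17, matching y values: none (0 points).
  x = 10: rhs = 6, matching y values: 11, 12 (2 points).
  x = 11: rhs = 9, matching y values: 3, 20 (2 points).
  x = 12: rhs = 9, matching y values: 3, 20 (2 points).
  x = 13: rhs = 12, matching y values: 9, 14 (2 points).
  x = 14: rhs = 1, matching y values: 1, 22 (2 points).
  x = 15: rhs = 5, matching y values: none (0 points).
  x = 16: rhs = 7, matching y values: none (0 points).
  x = 17: rhs = 13, matching y values: 6, 17 (2 points).
  x = 18: rhs = 6, matching y values: 11, 12 (2 points).
  x = 19: rhs = 15, matching y values: none (0 points).
  x = 20: rhs = 0, matching y values: 0 (1 points).
  x = 21: rhs = 13, matching y values: 6, 17 (2 points).
  x = 22: rhs = 14, matching y values: none (0 points).
Total affine count: 29.
Full point count |E(F_23)| = 29 + 1 = 30.
Hasse bound: |30 − (23+1)| = |6| = 6 ≤ 2√23 ≈ 9.5917 ✓.


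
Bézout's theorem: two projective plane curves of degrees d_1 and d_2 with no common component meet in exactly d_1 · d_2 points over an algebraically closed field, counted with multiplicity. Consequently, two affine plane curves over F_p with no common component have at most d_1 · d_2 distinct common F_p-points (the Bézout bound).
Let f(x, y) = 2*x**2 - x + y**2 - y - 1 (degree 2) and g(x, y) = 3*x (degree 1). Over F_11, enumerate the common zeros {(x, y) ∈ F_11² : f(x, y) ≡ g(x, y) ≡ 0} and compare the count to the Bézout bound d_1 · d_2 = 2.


Common zeros: {(0, 4), (0, 8)}; count = 2; Bézout bound = 2.

deg(f) = 2, deg(g) = 1, so Bézout bound = 2.
Scan x ∈ F_11. For each x, list the y ∈ F_11 with f(x, y) ≡ 0 and those with g(x, y) ≡ 0 (mod 11); the common zeros in that column are the intersection.
  x = 0: f ≡ 0 at y ∈ {4, 8}; g ≡ 0 at y ∈ {0, 1, 2, 3, 4, 5, 6, 7, 8, 9, 10}; common: {4, 8}.
  x = 1: f ≡ 0 at y ∈ {0, 1}; g ≡ 0 at y ∈ ∅; common: ∅.
  x = 2: f ≡ 0 at y ∈ {3, 9}; g ≡ 0 at y ∈ ∅; common: ∅.
  x = 3: f ≡ 0 at y ∈ {6}; g ≡ 0 at y ∈ ∅; common: ∅.
  x = 4: f ≡ 0 at y ∈ {3, 9}; g ≡ 0 at y ∈ ∅; common: ∅.
  x = 5: f ≡ 0 at y ∈ {0, 1}; g ≡ 0 at y ∈ ∅; common: ∅.
  x = 6: f ≡ 0 at y ∈ {4, 8}; g ≡ 0 at y ∈ ∅; common: ∅.
  x = 7: f ≡ 0 at y ∈ {5, 7}; g ≡ 0 at y ∈ ∅; common: ∅.
  x = 8: f ≡ 0 at y ∈ {2, 10}; g ≡ 0 at y ∈ ∅; common: ∅.
  x = 9: f ≡ 0 at y ∈ {2, 10}; g ≡ 0 at y ∈ ∅; common: ∅.
  x = 10: f ≡ 0 at y ∈ {5, 7}; g ≡ 0 at y ∈ ∅; common: ∅.
Collecting: common zeros = {(0, 4), (0, 8)}, so the count is 2.
Comparison with the Bézout bound: 2 ≤ 2 = deg(f)·deg(g), as expected for curves with no common component (the bound is attained).


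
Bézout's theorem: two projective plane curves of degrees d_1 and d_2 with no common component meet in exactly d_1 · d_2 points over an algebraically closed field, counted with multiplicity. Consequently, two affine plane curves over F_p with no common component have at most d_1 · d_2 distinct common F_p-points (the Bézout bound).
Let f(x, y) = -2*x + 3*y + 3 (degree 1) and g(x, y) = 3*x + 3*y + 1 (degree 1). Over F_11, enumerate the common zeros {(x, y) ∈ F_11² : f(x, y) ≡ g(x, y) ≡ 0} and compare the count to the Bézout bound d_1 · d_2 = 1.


Common zeros: {(7, 0)}; count = 1; Bézout bound = 1.

deg(f) = 1, deg(g) = 1, so Bézout bound = 1.
Scan x ∈ F_11. For each x, list the y ∈ F_11 with f(x, y) ≡ 0 and those with g(x, y) ≡ 0 (mod 11); the common zeros in that column are the intersection.
  x = 0: f ≡ 0 at y ∈ {10}; g ≡ 0 at y ∈ {7}; common: ∅.
  x = 1: f ≡ 0 at y ∈ {7}; g ≡ 0 at y ∈ {6}; common: ∅.
  x = 2: f ≡ 0 at y ∈ {4}; g ≡ 0 at y ∈ {5}; common: ∅.
  x = 3: f ≡ 0 at y ∈ {1}; g ≡ 0 at y ∈ {4}; common: ∅.
  x = 4: f ≡ 0 at y ∈ {9}; g ≡ 0 at y ∈ {3}; common: ∅.
  x = 5: f ≡ 0 at y ∈ {6}; g ≡ 0 at y ∈ {2}; common: ∅.
  x = 6: f ≡ 0 at y ∈ {3}; g ≡ 0 at y ∈ {1}; common: ∅.
  x = 7: f ≡ 0 at y ∈ {0}; g ≡ 0 at y ∈ {0}; common: {0}.
  x = 8: f ≡ 0 at y ∈ {8}; g ≡ 0 at y ∈ {10}; common: ∅.
  x = 9: f ≡ 0 at y ∈ {5}; g ≡ 0 at y ∈ {9}; common: ∅.
  x = 10: f ≡ 0 at y ∈ {2}; g ≡ 0 at y ∈ {8}; common: ∅.
Collecting: common zeros = {(7, 0)}, so the count is 1.
Comparison with the Bézout bound: 1 ≤ 1 = deg(f)·deg(g), as expected for curves with no common component (the bound is attained).


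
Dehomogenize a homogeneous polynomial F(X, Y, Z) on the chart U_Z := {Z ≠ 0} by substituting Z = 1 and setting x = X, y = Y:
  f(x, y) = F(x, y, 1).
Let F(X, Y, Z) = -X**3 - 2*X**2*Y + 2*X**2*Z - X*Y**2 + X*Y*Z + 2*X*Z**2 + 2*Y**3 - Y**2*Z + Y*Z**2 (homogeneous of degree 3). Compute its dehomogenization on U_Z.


f(x, y) = -x**3 - 2*x**2*y + 2*x**2 - x*y**2 + x*y + 2*x + 2*y**3 - y**2 + y

On U_Z we set Z = 1. Each monomial c·X^i·Y^j·Z^k in F becomes c·x^i·y^j·1^k = c·x^i·y^j.
Substituting Z = 1: F(X, Y, 1) = -x**3 - 2*x**2*y + 2*x**2 - x*y**2 + x*y + 2*x + 2*y**3 - y**2 + y.
Note: deg(f) ≤ deg(F) = 3; strict inequality happens when F is divisible by Z (lost terms).


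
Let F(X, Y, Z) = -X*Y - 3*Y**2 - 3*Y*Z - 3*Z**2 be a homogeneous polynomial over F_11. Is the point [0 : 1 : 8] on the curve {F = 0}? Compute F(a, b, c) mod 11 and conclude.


F(0,1,8) ≡ 1 (mod 11); P is NOT on the curve.

Evaluate F(0, 1, 8) term-by-term (mod 11).
  -X*Y ↦ -1·0·1·1 = 0
  -3*Y**2 ↦ -3·1·1·1 = -3
  -3*Y*Z ↦ -3·1·1·8 = -24
  -3*Z**2 ↦ -3·1·1·64 = -192
Sum: F(0, 1, 8) = (0) + (-3) + (-24) + (-192) = -219.
Reducing mod 11: -219 ≡ 1 (mod 11).
Since F(a, b, c) ≡ 1 ≠ 0 (mod 11), P does NOT lie on the curve.


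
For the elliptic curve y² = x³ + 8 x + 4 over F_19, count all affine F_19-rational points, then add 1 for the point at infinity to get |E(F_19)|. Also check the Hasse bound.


Affine points = {(0, 2), (0, 17), (2, 3), (2, 16), (3, 6), (3, 13), (4, 9), (4, 10), (5, 6), (5, 13), (7, 2), (7, 17), (9, 8), (9, 11), (10, 1), (10, 18), (11, 6), (11, 13), (12, 2), (12, 17), (13, 5), (13, 14)}; affine count = 22; |E(F_19)| = 23.

Discriminant check: Δ ∝ 4a³ + 27b² = 4·8³ + 27·4² = 4·512 + 27·16 ≡ 10 (mod 19). Nonzero ⇒ E is nonsingular.
For each x ∈ F_19, compute rhs = x³ + 8·x + 4 mod 19, then count y ∈ F_19 with y² ≡ rhs.
  x = 0: rhs = 4, matching y values: 2, 17 (2 points).
  x = 1: rhs = 13, matching y values: none (0 points).
  x = 2: rhs = 9, matching y values: 3, 16 (2 points).
  x = 3: rhs = 17, matching y values: 6, 13 (2 points).
  x = 4: rhs = 5, matching y values: 9, 10 (2 points).
  x = 5: rhs = 17, matching y values: 6, 13 (2 points).
  x = 6: rhs = 2, matching y values: none (0 points).
  x = 7: rhs = 4, matching y values: 2, 17 (2 points).
  x = 8: rhs = 10, matching y values: none (0 points).
  x = 9: rhs = 7, matching y values: 8, 11 (2 points).
  x = 10: rhs = 1, matching y values: 1, 18 (2 points).
  x = 11: rhs = 17, matching y values: 6, 13 (2 points).
  x = 12: rhs = 4, matching y values: 2, 17 (2 points).
  x = 13: rhs = 6, matching y values: 5, 14 (2 points).
  x = 14: rhs = 10, matching y values: none (0 points).
  x = 15: rhs = 3, matching y values: none (0 points).
  x = 16: rhs = 10, matching y values: none (0 points).
  x = 17: rhs = 18, matching y values: none (0 points).
  x = 18: rhs = 14, matching y values: none (0 points).
Total affine count: 22.
Full point count |E(F_19)| = 22 + 1 = 23.
Hasse bound: |23 − (19+1)| = |3| = 3 ≤ 2√19 ≈ 8.7178 ✓.


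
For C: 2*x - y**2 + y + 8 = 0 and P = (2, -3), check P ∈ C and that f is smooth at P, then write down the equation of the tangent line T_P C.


Tangent line at P: 2*x + 7*y + 17 = 0.

Step 1: f(2, -3) = 0, so P lies on C.
Step 2: partial derivatives
  f_x(x, y) = 2, f_y(x, y) = 1 - 2*y.
  f_x(P) = 2, f_y(P) = 7 (gradient nonzero, so P is smooth).
Step 3: tangent line at P: 2·(x − 2) + 7·(y − -3) = 0.
Expanding: 2*x + 7*y + 17 = 0.


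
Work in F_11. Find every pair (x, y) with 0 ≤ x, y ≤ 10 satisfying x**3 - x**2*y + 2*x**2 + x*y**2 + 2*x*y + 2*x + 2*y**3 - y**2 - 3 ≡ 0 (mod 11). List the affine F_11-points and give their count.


Affine F_11-points: {(0, 8), (1, 6), (1, 8), (3, 2), (4, 10), (5, 8), (6, 0), (10, 9)}; count = 8.

For each of the 121 pairs (x, y) ∈ F_11², evaluate f(x, y) mod 11. Record the zeros.
  x = 0: [0↦8, 1↦9, 2↦9, 3↦9, 4↦10, 5↦2, 6↦8, 7↦7, 8↦0, 9↦10, 10↦5]  zeros at y ∈ {8}
  x = 1: [0↦2, 1↦5, 2↦9, 3↦4, 4↦2, 5↦4, 6↦0, 7↦2, 8↦0, 9↦6, 10↦10]  zeros at y ∈ {6, 8}
  x = 2: [0↦6, 1↦9, 2↦4, 3↦3, 4↦7, 5↦6, 6↦1, 7↦4, 8↦5, 9↦5, 10↦5]  zeros at y ∈ ∅
  x = 3: [0↦4, 1↦5, 2↦0, 3↦1, 4↦9, 5↦3, 6↦6, 7↦8, 8↦10, 9↦2, 10↦7]  zeros at y ∈ {2}
  x = 4: [0↦2, 1↦10, 2↦3, 3↦4, 4↦3, 5↦1, 6↦10, 7↦9, 8↦10, 9↦3, 10↦0]  zeros at y ∈ {10}
  x = 5: [0↦6, 1↦8, 2↦8, 3↦7, 4↦6, 5↦6, 6↦8, 7↦2, 8↦0, 9↦3, 10↦1]  zeros at y ∈ {8}
  x = 6: [0↦0, 1↦5, 2↦10, 3↦5, 4↦2, 5↦2, 6↦6, 7↦4, 8↦8, 9↦8, 10↦5]  zeros at y ∈ {0}
  x = 7: [0↦1, 1↦7, 2↦4, 3↦4, 4↦8, 5↦6, 6↦10, 7↦10, 8↦7, 9↦2, 10↦7]  zeros at y ∈ ∅
  x = 8: [0↦4, 1↦9, 2↦7, 3↦10, 4↦8, 5↦2, 6↦4, 7↦4, 8↦3, 9↦2, 10↦2]  zeros at y ∈ ∅
  x = 9: [0↦4, 1↦6, 2↦3, 3↦7, 4↦8, 5↦7, 6↦5, 7↦3, 8↦2, 9↦3, 10↦7]  zeros at y ∈ ∅
  x = 10: [0↦7, 1↦4, 2↦9, 3↦1, 4↦3, 5↦5, 6↦8, 7↦2, 8↦10, 9↦0, 10↦6]  zeros at y ∈ {9}
Collecting zeros: affine points = {(0, 8), (1, 6), (1, 8), (3, 2), (4, 10), (5, 8), (6, 0), (10, 9)}.
Total count |C(F_11)_aff| = 8.


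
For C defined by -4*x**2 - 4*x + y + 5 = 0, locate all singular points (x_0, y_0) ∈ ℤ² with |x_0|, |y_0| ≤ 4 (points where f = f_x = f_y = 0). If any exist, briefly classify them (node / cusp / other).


No singular points in the scanned grid; C is smooth there.

Compute partial derivatives:
  f_x = -8*x - 4.
  f_y = 1.
f_y = 1 is a nonzero constant, so f_y never vanishes: no point (x, y) can satisfy f = f_x = f_y = 0. In particular no (x, y) ∈ {−4, ..., 4}² is singular; the curve is smooth.


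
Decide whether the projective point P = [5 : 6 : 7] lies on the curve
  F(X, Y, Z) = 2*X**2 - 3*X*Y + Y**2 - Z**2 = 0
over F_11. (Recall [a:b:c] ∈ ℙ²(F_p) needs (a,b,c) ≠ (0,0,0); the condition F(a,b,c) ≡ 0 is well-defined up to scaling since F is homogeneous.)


F(5,6,7) ≡ 2 (mod 11); P is NOT on the curve.

Evaluate F(5, 6, 7) term-by-term (mod 11).
  2*X**2 ↦ 2·25·1·1 = 50
  -3*X*Y ↦ -3·5·6·1 = -90
  Y**2 ↦ 1·1·36·1 = 36
  -Z**2 ↦ -1·1·1·49 = -49
Sum: F(5, 6, 7) = (50) + (-90) + (36) + (-49) = -53.
Reducing mod 11: -53 ≡ 2 (mod 11).
Since F(a, b, c) ≡ 2 ≠ 0 (mod 11), P does NOT lie on the curve.
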